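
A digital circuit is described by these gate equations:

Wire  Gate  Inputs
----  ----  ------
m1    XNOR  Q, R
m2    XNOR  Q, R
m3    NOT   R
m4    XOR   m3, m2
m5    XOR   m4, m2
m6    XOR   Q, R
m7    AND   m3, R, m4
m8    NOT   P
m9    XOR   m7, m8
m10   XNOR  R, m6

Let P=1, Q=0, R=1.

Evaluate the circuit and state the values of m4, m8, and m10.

m2 = Q XNOR R = 0 XNOR 1 = 0
m3 = NOT R = NOT 1 = 0
m4 = m3 XOR m2 = 0 XOR 0 = 0
m6 = Q XOR R = 0 XOR 1 = 1
m8 = NOT P = NOT 1 = 0
m10 = R XNOR m6 = 1 XNOR 1 = 1

m4 = 0, m8 = 0, m10 = 1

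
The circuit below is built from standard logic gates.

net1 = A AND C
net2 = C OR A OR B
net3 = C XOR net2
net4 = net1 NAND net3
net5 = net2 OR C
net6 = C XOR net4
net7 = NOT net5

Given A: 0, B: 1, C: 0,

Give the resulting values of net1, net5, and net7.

net1 = A AND C = 0 AND 0 = 0
net2 = C OR A OR B = 0 OR 0 OR 1 = 1
net5 = net2 OR C = 1 OR 0 = 1
net7 = NOT net5 = NOT 1 = 0

net1 = 0, net5 = 1, net7 = 0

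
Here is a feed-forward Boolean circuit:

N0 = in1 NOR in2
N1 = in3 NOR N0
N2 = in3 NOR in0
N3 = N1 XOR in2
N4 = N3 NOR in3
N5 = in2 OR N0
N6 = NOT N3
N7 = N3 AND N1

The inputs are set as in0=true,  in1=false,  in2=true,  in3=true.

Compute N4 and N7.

N4 = false, N7 = false

N0 = in1 NOR in2 = false NOR true = false
N1 = in3 NOR N0 = true NOR false = false
N3 = N1 XOR in2 = false XOR true = true
N4 = N3 NOR in3 = true NOR true = false
N7 = N3 AND N1 = true AND false = false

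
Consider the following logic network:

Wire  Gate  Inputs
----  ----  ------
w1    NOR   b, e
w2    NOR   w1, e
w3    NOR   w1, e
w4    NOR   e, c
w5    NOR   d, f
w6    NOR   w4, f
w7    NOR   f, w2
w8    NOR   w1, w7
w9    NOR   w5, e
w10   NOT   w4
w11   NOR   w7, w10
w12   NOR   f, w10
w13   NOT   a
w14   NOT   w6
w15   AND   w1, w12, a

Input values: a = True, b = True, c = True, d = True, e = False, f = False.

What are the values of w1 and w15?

w1 = b NOR e = True NOR False = False
w4 = e NOR c = False NOR True = False
w10 = NOT w4 = NOT False = True
w12 = f NOR w10 = False NOR True = False
w15 = w1 AND w12 AND a = False AND False AND True = False

w1 = False, w15 = False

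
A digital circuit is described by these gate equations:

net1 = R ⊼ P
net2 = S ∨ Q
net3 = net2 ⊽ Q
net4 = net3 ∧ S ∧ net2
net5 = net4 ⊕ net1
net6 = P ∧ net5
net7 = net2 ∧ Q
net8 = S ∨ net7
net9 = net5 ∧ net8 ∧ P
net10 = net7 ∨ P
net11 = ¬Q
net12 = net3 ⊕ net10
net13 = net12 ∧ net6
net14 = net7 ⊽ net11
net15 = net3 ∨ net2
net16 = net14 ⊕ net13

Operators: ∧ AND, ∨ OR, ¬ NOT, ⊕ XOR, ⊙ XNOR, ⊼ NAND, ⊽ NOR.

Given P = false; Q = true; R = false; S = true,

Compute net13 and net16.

net1 = R NAND P = false NAND false = true
net2 = S OR Q = true OR true = true
net3 = net2 NOR Q = true NOR true = false
net4 = net3 AND S AND net2 = false AND true AND true = false
net5 = net4 XOR net1 = false XOR true = true
net6 = P AND net5 = false AND true = false
net7 = net2 AND Q = true AND true = true
net10 = net7 OR P = true OR false = true
net11 = NOT Q = NOT true = false
net12 = net3 XOR net10 = false XOR true = true
net13 = net12 AND net6 = true AND false = false
net14 = net7 NOR net11 = true NOR false = false
net16 = net14 XOR net13 = false XOR false = false

net13 = false, net16 = false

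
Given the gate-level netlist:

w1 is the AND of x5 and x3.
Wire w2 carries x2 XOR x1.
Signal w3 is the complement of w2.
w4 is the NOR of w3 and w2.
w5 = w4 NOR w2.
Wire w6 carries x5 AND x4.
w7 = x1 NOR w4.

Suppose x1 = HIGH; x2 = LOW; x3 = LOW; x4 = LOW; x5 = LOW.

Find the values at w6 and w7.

w2 = x2 XOR x1 = LOW XOR HIGH = HIGH
w3 = NOT w2 = NOT HIGH = LOW
w4 = w3 NOR w2 = LOW NOR HIGH = LOW
w6 = x5 AND x4 = LOW AND LOW = LOW
w7 = x1 NOR w4 = HIGH NOR LOW = LOW

w6 = LOW  w7 = LOW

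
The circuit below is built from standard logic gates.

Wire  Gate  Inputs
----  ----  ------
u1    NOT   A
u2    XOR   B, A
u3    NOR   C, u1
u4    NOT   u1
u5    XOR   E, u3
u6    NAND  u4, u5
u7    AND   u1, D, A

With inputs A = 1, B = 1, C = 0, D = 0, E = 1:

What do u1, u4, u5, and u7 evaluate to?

u1 = 0; u4 = 1; u5 = 0; u7 = 0

u1 = NOT A = NOT 1 = 0
u3 = C NOR u1 = 0 NOR 0 = 1
u4 = NOT u1 = NOT 0 = 1
u5 = E XOR u3 = 1 XOR 1 = 0
u7 = u1 AND D AND A = 0 AND 0 AND 1 = 0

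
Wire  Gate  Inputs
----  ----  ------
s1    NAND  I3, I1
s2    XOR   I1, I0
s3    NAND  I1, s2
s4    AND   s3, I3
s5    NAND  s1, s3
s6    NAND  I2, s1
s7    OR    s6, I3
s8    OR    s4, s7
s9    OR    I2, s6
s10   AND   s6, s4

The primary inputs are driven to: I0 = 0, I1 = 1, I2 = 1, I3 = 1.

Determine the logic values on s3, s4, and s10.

s3 = 0, s4 = 0, s10 = 0

s1 = I3 NAND I1 = 1 NAND 1 = 0
s2 = I1 XOR I0 = 1 XOR 0 = 1
s3 = I1 NAND s2 = 1 NAND 1 = 0
s4 = s3 AND I3 = 0 AND 1 = 0
s6 = I2 NAND s1 = 1 NAND 0 = 1
s10 = s6 AND s4 = 1 AND 0 = 0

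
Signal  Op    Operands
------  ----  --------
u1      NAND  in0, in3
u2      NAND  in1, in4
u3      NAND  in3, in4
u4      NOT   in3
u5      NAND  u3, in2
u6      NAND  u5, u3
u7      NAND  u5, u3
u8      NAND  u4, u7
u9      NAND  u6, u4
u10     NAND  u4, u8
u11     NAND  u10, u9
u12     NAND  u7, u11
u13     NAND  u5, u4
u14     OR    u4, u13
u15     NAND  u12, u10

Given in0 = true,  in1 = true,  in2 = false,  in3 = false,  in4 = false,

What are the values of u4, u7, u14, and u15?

u3 = in3 NAND in4 = false NAND false = true
u4 = NOT in3 = NOT false = true
u5 = u3 NAND in2 = true NAND false = true
u6 = u5 NAND u3 = true NAND true = false
u7 = u5 NAND u3 = true NAND true = false
u8 = u4 NAND u7 = true NAND false = true
u9 = u6 NAND u4 = false NAND true = true
u10 = u4 NAND u8 = true NAND true = false
u11 = u10 NAND u9 = false NAND true = true
u12 = u7 NAND u11 = false NAND true = true
u13 = u5 NAND u4 = true NAND true = false
u14 = u4 OR u13 = true OR false = true
u15 = u12 NAND u10 = true NAND false = true

u4 = true, u7 = false, u14 = true, u15 = true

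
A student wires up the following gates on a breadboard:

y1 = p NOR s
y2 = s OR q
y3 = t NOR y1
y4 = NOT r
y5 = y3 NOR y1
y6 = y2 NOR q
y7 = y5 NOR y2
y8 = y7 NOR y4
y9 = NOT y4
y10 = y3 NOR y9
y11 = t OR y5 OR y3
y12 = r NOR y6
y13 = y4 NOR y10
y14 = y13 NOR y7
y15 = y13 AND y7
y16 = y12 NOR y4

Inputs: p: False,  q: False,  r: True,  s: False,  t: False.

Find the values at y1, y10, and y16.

y1 = p NOR s = False NOR False = True
y2 = s OR q = False OR False = False
y3 = t NOR y1 = False NOR True = False
y4 = NOT r = NOT True = False
y6 = y2 NOR q = False NOR False = True
y9 = NOT y4 = NOT False = True
y10 = y3 NOR y9 = False NOR True = False
y12 = r NOR y6 = True NOR True = False
y16 = y12 NOR y4 = False NOR False = True

y1 = True, y10 = False, y16 = True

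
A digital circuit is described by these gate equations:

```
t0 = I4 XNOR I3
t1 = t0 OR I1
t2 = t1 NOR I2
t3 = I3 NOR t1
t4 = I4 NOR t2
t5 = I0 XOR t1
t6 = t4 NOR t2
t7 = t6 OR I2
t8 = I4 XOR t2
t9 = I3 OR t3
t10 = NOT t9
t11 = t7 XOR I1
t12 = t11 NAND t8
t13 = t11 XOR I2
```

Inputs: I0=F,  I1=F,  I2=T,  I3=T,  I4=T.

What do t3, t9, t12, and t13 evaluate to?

t3 = F  t9 = T  t12 = F  t13 = F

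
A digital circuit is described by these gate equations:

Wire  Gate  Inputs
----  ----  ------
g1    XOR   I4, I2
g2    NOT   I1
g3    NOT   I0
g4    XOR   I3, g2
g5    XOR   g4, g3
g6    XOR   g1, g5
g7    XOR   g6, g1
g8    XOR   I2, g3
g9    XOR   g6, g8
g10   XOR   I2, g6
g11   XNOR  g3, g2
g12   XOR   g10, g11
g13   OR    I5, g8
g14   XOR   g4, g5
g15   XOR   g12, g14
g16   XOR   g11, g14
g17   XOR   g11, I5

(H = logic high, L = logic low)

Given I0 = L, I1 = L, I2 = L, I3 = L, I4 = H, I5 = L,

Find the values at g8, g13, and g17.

g2 = NOT I1 = NOT L = H
g3 = NOT I0 = NOT L = H
g8 = I2 XOR g3 = L XOR H = H
g11 = g3 XNOR g2 = H XNOR H = H
g13 = I5 OR g8 = L OR H = H
g17 = g11 XOR I5 = H XOR L = H

g8 = H; g13 = H; g17 = H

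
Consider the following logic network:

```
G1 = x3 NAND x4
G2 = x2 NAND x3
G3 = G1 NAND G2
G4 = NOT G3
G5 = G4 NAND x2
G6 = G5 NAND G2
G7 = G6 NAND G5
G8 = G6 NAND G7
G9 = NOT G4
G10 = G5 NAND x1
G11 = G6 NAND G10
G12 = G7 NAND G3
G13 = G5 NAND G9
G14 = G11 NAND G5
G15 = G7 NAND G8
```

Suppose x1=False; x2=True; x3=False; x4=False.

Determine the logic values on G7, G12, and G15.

G1 = x3 NAND x4 = False NAND False = True
G2 = x2 NAND x3 = True NAND False = True
G3 = G1 NAND G2 = True NAND True = False
G4 = NOT G3 = NOT False = True
G5 = G4 NAND x2 = True NAND True = False
G6 = G5 NAND G2 = False NAND True = True
G7 = G6 NAND G5 = True NAND False = True
G8 = G6 NAND G7 = True NAND True = False
G12 = G7 NAND G3 = True NAND False = True
G15 = G7 NAND G8 = True NAND False = True

G7 = True, G12 = True, G15 = True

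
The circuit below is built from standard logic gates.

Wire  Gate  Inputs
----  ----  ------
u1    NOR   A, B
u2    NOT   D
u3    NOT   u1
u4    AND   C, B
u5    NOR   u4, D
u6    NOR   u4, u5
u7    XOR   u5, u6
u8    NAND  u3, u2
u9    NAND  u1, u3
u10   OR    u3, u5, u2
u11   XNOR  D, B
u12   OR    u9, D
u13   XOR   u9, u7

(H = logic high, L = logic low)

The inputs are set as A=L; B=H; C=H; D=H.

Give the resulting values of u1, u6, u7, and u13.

u1 = L  u6 = L  u7 = L  u13 = H

u1 = A NOR B = L NOR H = L
u3 = NOT u1 = NOT L = H
u4 = C AND B = H AND H = H
u5 = u4 NOR D = H NOR H = L
u6 = u4 NOR u5 = H NOR L = L
u7 = u5 XOR u6 = L XOR L = L
u9 = u1 NAND u3 = L NAND H = H
u13 = u9 XOR u7 = H XOR L = H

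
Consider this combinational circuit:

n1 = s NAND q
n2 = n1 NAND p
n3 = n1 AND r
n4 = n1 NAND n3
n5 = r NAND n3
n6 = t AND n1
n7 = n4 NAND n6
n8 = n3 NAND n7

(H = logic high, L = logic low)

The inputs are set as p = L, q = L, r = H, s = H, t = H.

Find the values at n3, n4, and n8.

n1 = s NAND q = H NAND L = H
n3 = n1 AND r = H AND H = H
n4 = n1 NAND n3 = H NAND H = L
n6 = t AND n1 = H AND H = H
n7 = n4 NAND n6 = L NAND H = H
n8 = n3 NAND n7 = H NAND H = L

n3 = H, n4 = L, n8 = L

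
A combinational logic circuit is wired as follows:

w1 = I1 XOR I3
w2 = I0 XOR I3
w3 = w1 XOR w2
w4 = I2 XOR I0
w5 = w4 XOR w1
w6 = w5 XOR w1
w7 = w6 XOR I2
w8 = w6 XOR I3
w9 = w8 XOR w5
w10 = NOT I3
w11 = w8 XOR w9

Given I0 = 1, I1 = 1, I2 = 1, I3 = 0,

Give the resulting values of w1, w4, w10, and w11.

w1 = 1, w4 = 0, w10 = 1, w11 = 1

w1 = I1 XOR I3 = 1 XOR 0 = 1
w4 = I2 XOR I0 = 1 XOR 1 = 0
w5 = w4 XOR w1 = 0 XOR 1 = 1
w6 = w5 XOR w1 = 1 XOR 1 = 0
w8 = w6 XOR I3 = 0 XOR 0 = 0
w9 = w8 XOR w5 = 0 XOR 1 = 1
w10 = NOT I3 = NOT 0 = 1
w11 = w8 XOR w9 = 0 XOR 1 = 1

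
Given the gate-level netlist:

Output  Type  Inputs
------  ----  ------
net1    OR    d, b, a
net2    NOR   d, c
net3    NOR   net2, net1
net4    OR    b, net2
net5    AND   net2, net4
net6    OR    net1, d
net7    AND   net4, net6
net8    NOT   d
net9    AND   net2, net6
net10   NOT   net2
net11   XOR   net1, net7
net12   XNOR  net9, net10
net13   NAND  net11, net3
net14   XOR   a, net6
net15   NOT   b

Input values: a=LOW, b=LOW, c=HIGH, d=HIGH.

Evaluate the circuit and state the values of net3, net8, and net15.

net3 = LOW, net8 = LOW, net15 = HIGH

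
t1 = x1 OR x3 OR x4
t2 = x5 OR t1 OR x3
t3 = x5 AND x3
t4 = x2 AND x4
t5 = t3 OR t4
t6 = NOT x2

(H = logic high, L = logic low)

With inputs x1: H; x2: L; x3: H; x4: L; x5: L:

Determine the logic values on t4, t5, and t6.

t4 = L; t5 = L; t6 = H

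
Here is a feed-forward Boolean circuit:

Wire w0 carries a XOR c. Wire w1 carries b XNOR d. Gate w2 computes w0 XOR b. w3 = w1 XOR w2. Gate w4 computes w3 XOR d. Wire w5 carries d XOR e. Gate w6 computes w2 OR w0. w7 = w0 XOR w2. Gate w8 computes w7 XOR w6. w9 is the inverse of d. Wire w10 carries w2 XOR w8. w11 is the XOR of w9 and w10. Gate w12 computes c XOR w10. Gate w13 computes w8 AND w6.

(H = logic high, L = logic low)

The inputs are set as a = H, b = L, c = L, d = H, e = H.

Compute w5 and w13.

w5 = L; w13 = H

w0 = a XOR c = H XOR L = H
w2 = w0 XOR b = H XOR L = H
w5 = d XOR e = H XOR H = L
w6 = w2 OR w0 = H OR H = H
w7 = w0 XOR w2 = H XOR H = L
w8 = w7 XOR w6 = L XOR H = H
w13 = w8 AND w6 = H AND H = H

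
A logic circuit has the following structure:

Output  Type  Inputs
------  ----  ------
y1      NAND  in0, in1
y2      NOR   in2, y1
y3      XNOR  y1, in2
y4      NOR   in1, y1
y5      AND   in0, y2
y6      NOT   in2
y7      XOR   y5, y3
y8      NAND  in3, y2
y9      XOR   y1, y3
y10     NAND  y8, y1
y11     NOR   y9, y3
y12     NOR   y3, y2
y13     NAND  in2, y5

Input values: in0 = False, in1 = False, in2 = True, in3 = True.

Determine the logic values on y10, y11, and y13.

y1 = in0 NAND in1 = False NAND False = True
y2 = in2 NOR y1 = True NOR True = False
y3 = y1 XNOR in2 = True XNOR True = True
y5 = in0 AND y2 = False AND False = False
y8 = in3 NAND y2 = True NAND False = True
y9 = y1 XOR y3 = True XOR True = False
y10 = y8 NAND y1 = True NAND True = False
y11 = y9 NOR y3 = False NOR True = False
y13 = in2 NAND y5 = True NAND False = True

y10 = False, y11 = False, y13 = True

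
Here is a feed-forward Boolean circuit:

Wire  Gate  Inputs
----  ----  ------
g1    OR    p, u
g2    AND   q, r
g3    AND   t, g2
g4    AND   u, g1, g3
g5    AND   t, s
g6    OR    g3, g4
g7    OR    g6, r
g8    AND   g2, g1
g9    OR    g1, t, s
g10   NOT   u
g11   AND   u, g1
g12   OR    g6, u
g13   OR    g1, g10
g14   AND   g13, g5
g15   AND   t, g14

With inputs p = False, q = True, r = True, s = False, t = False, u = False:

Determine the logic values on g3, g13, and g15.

g1 = p OR u = False OR False = False
g2 = q AND r = True AND True = True
g3 = t AND g2 = False AND True = False
g5 = t AND s = False AND False = False
g10 = NOT u = NOT False = True
g13 = g1 OR g10 = False OR True = True
g14 = g13 AND g5 = True AND False = False
g15 = t AND g14 = False AND False = False

g3 = False  g13 = True  g15 = False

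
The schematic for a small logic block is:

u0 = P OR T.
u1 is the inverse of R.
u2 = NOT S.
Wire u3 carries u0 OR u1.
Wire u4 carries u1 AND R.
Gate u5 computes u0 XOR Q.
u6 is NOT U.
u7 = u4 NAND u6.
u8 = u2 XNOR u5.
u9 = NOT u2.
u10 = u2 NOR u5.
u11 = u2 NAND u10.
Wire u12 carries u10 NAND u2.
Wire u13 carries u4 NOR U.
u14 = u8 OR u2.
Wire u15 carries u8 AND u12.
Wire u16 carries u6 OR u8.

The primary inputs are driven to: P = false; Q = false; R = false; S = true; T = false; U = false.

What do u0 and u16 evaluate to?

u0 = false, u16 = true

u0 = P OR T = false OR false = false
u2 = NOT S = NOT true = false
u5 = u0 XOR Q = false XOR false = false
u6 = NOT U = NOT false = true
u8 = u2 XNOR u5 = false XNOR false = true
u16 = u6 OR u8 = true OR true = true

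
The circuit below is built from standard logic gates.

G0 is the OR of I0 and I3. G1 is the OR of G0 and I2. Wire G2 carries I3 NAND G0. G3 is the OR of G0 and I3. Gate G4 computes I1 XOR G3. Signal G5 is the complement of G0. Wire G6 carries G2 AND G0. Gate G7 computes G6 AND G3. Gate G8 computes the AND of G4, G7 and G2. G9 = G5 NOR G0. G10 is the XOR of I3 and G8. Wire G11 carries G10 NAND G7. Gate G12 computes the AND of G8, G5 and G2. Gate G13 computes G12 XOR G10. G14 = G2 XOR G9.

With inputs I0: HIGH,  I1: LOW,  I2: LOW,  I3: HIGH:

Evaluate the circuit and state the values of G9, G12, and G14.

G0 = I0 OR I3 = HIGH OR HIGH = HIGH
G2 = I3 NAND G0 = HIGH NAND HIGH = LOW
G3 = G0 OR I3 = HIGH OR HIGH = HIGH
G4 = I1 XOR G3 = LOW XOR HIGH = HIGH
G5 = NOT G0 = NOT HIGH = LOW
G6 = G2 AND G0 = LOW AND HIGH = LOW
G7 = G6 AND G3 = LOW AND HIGH = LOW
G8 = G4 AND G7 AND G2 = HIGH AND LOW AND LOW = LOW
G9 = G5 NOR G0 = LOW NOR HIGH = LOW
G12 = G8 AND G5 AND G2 = LOW AND LOW AND LOW = LOW
G14 = G2 XOR G9 = LOW XOR LOW = LOW

G9 = LOW  G12 = LOW  G14 = LOW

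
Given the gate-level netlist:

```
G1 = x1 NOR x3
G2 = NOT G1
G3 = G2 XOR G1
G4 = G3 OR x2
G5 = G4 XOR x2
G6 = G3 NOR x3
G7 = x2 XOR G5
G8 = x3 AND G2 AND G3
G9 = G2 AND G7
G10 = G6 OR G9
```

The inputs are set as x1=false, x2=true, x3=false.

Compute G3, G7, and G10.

G3 = true, G7 = true, G10 = false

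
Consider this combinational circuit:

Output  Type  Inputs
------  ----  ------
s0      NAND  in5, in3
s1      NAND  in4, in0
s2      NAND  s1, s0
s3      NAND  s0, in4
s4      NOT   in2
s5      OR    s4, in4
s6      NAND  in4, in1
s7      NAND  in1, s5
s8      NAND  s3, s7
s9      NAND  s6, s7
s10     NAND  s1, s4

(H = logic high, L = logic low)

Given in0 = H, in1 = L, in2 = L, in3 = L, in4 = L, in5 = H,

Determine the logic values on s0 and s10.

s0 = in5 NAND in3 = H NAND L = H
s1 = in4 NAND in0 = L NAND H = H
s4 = NOT in2 = NOT L = H
s10 = s1 NAND s4 = H NAND H = L

s0 = H, s10 = L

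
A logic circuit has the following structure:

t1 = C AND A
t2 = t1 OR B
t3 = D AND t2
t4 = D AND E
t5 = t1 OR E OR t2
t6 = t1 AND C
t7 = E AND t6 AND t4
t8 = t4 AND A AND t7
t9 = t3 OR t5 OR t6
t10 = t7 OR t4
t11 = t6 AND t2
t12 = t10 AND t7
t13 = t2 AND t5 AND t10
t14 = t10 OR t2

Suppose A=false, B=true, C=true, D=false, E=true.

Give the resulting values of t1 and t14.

t1 = false; t14 = true

t1 = C AND A = true AND false = false
t2 = t1 OR B = false OR true = true
t4 = D AND E = false AND true = false
t6 = t1 AND C = false AND true = false
t7 = E AND t6 AND t4 = true AND false AND false = false
t10 = t7 OR t4 = false OR false = false
t14 = t10 OR t2 = false OR true = true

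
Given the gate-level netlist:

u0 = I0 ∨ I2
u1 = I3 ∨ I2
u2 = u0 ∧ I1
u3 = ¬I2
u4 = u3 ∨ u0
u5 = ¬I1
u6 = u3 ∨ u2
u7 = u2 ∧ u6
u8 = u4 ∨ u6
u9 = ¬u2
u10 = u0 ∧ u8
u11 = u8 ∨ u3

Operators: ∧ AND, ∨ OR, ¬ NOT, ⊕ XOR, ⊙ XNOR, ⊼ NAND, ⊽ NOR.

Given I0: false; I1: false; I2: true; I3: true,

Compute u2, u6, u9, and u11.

u2 = false  u6 = false  u9 = true  u11 = true

u0 = I0 OR I2 = false OR true = true
u2 = u0 AND I1 = true AND false = false
u3 = NOT I2 = NOT true = false
u4 = u3 OR u0 = false OR true = true
u6 = u3 OR u2 = false OR false = false
u8 = u4 OR u6 = true OR false = true
u9 = NOT u2 = NOT false = true
u11 = u8 OR u3 = true OR false = true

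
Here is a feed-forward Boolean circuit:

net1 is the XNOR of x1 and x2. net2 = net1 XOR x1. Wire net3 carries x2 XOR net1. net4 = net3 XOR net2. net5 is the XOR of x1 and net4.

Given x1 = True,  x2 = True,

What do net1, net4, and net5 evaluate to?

net1 = True, net4 = False, net5 = True

net1 = x1 XNOR x2 = True XNOR True = True
net2 = net1 XOR x1 = True XOR True = False
net3 = x2 XOR net1 = True XOR True = False
net4 = net3 XOR net2 = False XOR False = False
net5 = x1 XOR net4 = True XOR False = True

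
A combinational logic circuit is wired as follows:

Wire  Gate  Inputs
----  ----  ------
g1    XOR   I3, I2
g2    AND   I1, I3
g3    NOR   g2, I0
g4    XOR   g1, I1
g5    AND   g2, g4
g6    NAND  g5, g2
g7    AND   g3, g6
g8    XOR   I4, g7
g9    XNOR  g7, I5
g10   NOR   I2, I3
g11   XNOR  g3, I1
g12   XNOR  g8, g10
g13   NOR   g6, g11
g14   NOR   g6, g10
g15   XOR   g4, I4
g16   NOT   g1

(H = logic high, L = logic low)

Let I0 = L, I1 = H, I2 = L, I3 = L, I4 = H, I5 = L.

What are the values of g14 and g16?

g1 = I3 XOR I2 = L XOR L = L
g2 = I1 AND I3 = H AND L = L
g4 = g1 XOR I1 = L XOR H = H
g5 = g2 AND g4 = L AND H = L
g6 = g5 NAND g2 = L NAND L = H
g10 = I2 NOR I3 = L NOR L = H
g14 = g6 NOR g10 = H NOR H = L
g16 = NOT g1 = NOT L = H

g14 = L, g16 = H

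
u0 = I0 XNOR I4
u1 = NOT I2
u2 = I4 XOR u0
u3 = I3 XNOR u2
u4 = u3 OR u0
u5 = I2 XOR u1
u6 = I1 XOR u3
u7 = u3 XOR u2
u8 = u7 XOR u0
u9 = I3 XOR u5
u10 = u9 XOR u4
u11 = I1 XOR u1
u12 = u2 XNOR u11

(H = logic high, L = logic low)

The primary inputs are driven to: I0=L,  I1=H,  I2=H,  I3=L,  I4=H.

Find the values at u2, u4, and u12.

u2 = H  u4 = L  u12 = H

u0 = I0 XNOR I4 = L XNOR H = L
u1 = NOT I2 = NOT H = L
u2 = I4 XOR u0 = H XOR L = H
u3 = I3 XNOR u2 = L XNOR H = L
u4 = u3 OR u0 = L OR L = L
u11 = I1 XOR u1 = H XOR L = H
u12 = u2 XNOR u11 = H XNOR H = H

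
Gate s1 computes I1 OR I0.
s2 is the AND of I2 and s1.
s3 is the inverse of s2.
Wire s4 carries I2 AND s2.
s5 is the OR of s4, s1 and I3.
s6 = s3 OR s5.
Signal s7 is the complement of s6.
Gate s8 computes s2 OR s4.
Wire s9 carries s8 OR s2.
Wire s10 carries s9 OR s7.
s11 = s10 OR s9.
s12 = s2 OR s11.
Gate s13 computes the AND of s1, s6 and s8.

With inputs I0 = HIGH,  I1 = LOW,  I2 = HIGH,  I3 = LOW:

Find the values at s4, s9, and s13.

s1 = I1 OR I0 = LOW OR HIGH = HIGH
s2 = I2 AND s1 = HIGH AND HIGH = HIGH
s3 = NOT s2 = NOT HIGH = LOW
s4 = I2 AND s2 = HIGH AND HIGH = HIGH
s5 = s4 OR s1 OR I3 = HIGH OR HIGH OR LOW = HIGH
s6 = s3 OR s5 = LOW OR HIGH = HIGH
s8 = s2 OR s4 = HIGH OR HIGH = HIGH
s9 = s8 OR s2 = HIGH OR HIGH = HIGH
s13 = s1 AND s6 AND s8 = HIGH AND HIGH AND HIGH = HIGH

s4 = HIGH  s9 = HIGH  s13 = HIGH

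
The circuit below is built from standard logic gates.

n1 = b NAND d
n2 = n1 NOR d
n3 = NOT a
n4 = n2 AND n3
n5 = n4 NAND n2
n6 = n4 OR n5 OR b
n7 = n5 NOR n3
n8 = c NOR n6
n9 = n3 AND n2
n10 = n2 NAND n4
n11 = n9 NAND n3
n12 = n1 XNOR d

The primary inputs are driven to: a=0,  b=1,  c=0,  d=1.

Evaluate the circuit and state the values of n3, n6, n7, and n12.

n3 = 1, n6 = 1, n7 = 0, n12 = 0

n1 = b NAND d = 1 NAND 1 = 0
n2 = n1 NOR d = 0 NOR 1 = 0
n3 = NOT a = NOT 0 = 1
n4 = n2 AND n3 = 0 AND 1 = 0
n5 = n4 NAND n2 = 0 NAND 0 = 1
n6 = n4 OR n5 OR b = 0 OR 1 OR 1 = 1
n7 = n5 NOR n3 = 1 NOR 1 = 0
n12 = n1 XNOR d = 0 XNOR 1 = 0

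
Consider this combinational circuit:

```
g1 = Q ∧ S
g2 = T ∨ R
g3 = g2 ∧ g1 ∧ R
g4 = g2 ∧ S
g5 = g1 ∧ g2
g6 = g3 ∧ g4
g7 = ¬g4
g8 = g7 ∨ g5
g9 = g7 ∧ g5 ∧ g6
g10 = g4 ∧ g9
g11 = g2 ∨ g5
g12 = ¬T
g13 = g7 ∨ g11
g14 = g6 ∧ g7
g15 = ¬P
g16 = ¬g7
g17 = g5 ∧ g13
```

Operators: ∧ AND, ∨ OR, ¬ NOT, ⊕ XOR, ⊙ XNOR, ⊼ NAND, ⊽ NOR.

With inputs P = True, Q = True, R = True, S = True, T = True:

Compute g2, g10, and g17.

g2 = True, g10 = False, g17 = True

g1 = Q AND S = True AND True = True
g2 = T OR R = True OR True = True
g3 = g2 AND g1 AND R = True AND True AND True = True
g4 = g2 AND S = True AND True = True
g5 = g1 AND g2 = True AND True = True
g6 = g3 AND g4 = True AND True = True
g7 = NOT g4 = NOT True = False
g9 = g7 AND g5 AND g6 = False AND True AND True = False
g10 = g4 AND g9 = True AND False = False
g11 = g2 OR g5 = True OR True = True
g13 = g7 OR g11 = False OR True = True
g17 = g5 AND g13 = True AND True = True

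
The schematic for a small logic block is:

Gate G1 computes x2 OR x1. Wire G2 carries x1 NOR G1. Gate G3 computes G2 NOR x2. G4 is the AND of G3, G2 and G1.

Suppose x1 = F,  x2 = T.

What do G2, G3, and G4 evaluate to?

G1 = x2 OR x1 = T OR F = T
G2 = x1 NOR G1 = F NOR T = F
G3 = G2 NOR x2 = F NOR T = F
G4 = G3 AND G2 AND G1 = F AND F AND T = F

G2 = F  G3 = F  G4 = F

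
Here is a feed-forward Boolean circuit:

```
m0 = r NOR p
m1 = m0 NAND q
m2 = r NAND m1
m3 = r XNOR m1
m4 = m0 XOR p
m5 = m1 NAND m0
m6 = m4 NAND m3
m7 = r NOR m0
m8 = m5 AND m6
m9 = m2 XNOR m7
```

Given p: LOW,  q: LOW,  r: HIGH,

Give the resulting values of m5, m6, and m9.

m5 = HIGH, m6 = HIGH, m9 = HIGH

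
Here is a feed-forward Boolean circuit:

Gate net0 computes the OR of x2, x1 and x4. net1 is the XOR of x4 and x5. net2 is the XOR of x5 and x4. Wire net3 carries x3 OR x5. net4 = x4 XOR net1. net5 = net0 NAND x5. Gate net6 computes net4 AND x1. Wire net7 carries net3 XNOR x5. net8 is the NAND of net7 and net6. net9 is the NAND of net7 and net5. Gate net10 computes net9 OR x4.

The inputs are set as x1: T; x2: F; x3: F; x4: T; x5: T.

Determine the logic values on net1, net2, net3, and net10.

net1 = F, net2 = F, net3 = T, net10 = T

net0 = x2 OR x1 OR x4 = F OR T OR T = T
net1 = x4 XOR x5 = T XOR T = F
net2 = x5 XOR x4 = T XOR T = F
net3 = x3 OR x5 = F OR T = T
net5 = net0 NAND x5 = T NAND T = F
net7 = net3 XNOR x5 = T XNOR T = T
net9 = net7 NAND net5 = T NAND F = T
net10 = net9 OR x4 = T OR T = T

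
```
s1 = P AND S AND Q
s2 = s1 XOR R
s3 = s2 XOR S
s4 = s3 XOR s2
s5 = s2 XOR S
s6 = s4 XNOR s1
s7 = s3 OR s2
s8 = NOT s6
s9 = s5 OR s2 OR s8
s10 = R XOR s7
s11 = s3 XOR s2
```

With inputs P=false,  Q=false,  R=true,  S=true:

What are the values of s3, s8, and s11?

s3 = false, s8 = true, s11 = true

s1 = P AND S AND Q = false AND true AND false = false
s2 = s1 XOR R = false XOR true = true
s3 = s2 XOR S = true XOR true = false
s4 = s3 XOR s2 = false XOR true = true
s6 = s4 XNOR s1 = true XNOR false = false
s8 = NOT s6 = NOT false = true
s11 = s3 XOR s2 = false XOR true = true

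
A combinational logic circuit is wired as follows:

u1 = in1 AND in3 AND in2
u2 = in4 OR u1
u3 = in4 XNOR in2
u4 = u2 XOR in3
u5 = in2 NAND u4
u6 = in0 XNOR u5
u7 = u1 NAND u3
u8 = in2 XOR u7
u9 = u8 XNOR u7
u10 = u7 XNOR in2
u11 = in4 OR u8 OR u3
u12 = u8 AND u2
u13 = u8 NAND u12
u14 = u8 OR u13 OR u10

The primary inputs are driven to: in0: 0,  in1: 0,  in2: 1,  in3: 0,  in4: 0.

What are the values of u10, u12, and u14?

u1 = in1 AND in3 AND in2 = 0 AND 0 AND 1 = 0
u2 = in4 OR u1 = 0 OR 0 = 0
u3 = in4 XNOR in2 = 0 XNOR 1 = 0
u7 = u1 NAND u3 = 0 NAND 0 = 1
u8 = in2 XOR u7 = 1 XOR 1 = 0
u10 = u7 XNOR in2 = 1 XNOR 1 = 1
u12 = u8 AND u2 = 0 AND 0 = 0
u13 = u8 NAND u12 = 0 NAND 0 = 1
u14 = u8 OR u13 OR u10 = 0 OR 1 OR 1 = 1

u10 = 1, u12 = 0, u14 = 1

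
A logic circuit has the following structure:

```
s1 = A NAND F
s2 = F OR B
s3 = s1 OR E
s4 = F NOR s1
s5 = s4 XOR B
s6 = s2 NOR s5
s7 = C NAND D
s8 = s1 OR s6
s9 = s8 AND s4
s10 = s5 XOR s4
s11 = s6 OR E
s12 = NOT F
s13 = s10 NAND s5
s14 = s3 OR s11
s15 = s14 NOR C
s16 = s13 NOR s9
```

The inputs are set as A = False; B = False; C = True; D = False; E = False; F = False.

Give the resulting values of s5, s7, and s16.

s1 = A NAND F = False NAND False = True
s2 = F OR B = False OR False = False
s4 = F NOR s1 = False NOR True = False
s5 = s4 XOR B = False XOR False = False
s6 = s2 NOR s5 = False NOR False = True
s7 = C NAND D = True NAND False = True
s8 = s1 OR s6 = True OR True = True
s9 = s8 AND s4 = True AND False = False
s10 = s5 XOR s4 = False XOR False = False
s13 = s10 NAND s5 = False NAND False = True
s16 = s13 NOR s9 = True NOR False = False

s5 = False; s7 = True; s16 = False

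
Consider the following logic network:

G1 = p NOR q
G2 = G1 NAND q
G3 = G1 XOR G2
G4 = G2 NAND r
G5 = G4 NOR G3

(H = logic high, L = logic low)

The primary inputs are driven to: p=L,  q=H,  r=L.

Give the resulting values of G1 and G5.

G1 = L, G5 = L

G1 = p NOR q = L NOR H = L
G2 = G1 NAND q = L NAND H = H
G3 = G1 XOR G2 = L XOR H = H
G4 = G2 NAND r = H NAND L = H
G5 = G4 NOR G3 = H NOR H = L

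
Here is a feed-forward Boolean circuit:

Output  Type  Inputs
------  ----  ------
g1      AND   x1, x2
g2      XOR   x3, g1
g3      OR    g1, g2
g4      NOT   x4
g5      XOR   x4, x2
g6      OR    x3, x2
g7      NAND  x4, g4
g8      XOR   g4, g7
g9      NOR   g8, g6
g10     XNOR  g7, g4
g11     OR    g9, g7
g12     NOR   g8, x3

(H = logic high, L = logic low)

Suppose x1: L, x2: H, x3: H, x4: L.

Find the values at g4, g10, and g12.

g4 = NOT x4 = NOT L = H
g7 = x4 NAND g4 = L NAND H = H
g8 = g4 XOR g7 = H XOR H = L
g10 = g7 XNOR g4 = H XNOR H = H
g12 = g8 NOR x3 = L NOR H = L

g4 = H  g10 = H  g12 = L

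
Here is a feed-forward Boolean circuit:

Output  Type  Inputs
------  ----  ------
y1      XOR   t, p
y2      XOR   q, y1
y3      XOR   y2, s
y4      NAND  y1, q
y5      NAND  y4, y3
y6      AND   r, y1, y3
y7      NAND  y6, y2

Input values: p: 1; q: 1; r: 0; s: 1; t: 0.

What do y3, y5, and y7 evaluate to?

y3 = 1, y5 = 1, y7 = 1

y1 = t XOR p = 0 XOR 1 = 1
y2 = q XOR y1 = 1 XOR 1 = 0
y3 = y2 XOR s = 0 XOR 1 = 1
y4 = y1 NAND q = 1 NAND 1 = 0
y5 = y4 NAND y3 = 0 NAND 1 = 1
y6 = r AND y1 AND y3 = 0 AND 1 AND 1 = 0
y7 = y6 NAND y2 = 0 NAND 0 = 1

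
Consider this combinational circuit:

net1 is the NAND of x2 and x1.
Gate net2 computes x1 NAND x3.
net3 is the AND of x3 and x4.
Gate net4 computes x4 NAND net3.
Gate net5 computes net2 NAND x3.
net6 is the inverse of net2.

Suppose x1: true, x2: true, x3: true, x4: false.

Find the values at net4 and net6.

net2 = x1 NAND x3 = true NAND true = false
net3 = x3 AND x4 = true AND false = false
net4 = x4 NAND net3 = false NAND false = true
net6 = NOT net2 = NOT false = true

net4 = true  net6 = true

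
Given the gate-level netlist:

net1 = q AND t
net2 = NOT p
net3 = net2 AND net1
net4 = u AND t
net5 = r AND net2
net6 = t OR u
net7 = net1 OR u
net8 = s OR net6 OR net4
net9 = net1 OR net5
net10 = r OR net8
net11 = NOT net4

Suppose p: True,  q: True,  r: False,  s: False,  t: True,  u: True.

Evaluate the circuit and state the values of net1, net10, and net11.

net1 = True, net10 = True, net11 = False

net1 = q AND t = True AND True = True
net4 = u AND t = True AND True = True
net6 = t OR u = True OR True = True
net8 = s OR net6 OR net4 = False OR True OR True = True
net10 = r OR net8 = False OR True = True
net11 = NOT net4 = NOT True = False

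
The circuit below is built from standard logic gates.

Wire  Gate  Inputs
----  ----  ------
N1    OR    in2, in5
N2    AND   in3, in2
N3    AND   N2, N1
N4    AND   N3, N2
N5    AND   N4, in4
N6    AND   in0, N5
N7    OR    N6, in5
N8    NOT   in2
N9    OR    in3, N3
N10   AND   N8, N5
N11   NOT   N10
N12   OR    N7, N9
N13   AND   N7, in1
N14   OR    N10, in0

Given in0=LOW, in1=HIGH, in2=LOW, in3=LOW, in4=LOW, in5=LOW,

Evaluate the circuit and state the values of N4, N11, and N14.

N1 = in2 OR in5 = LOW OR LOW = LOW
N2 = in3 AND in2 = LOW AND LOW = LOW
N3 = N2 AND N1 = LOW AND LOW = LOW
N4 = N3 AND N2 = LOW AND LOW = LOW
N5 = N4 AND in4 = LOW AND LOW = LOW
N8 = NOT in2 = NOT LOW = HIGH
N10 = N8 AND N5 = HIGH AND LOW = LOW
N11 = NOT N10 = NOT LOW = HIGH
N14 = N10 OR in0 = LOW OR LOW = LOW

N4 = LOW, N11 = HIGH, N14 = LOW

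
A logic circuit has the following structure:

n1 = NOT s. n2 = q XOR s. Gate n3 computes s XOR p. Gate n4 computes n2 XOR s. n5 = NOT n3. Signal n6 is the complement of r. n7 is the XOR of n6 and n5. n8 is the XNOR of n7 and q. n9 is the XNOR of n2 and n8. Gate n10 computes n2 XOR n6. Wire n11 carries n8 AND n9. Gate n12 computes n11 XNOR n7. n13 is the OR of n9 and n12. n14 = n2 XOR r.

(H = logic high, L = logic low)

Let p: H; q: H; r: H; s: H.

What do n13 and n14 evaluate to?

n2 = q XOR s = H XOR H = L
n3 = s XOR p = H XOR H = L
n5 = NOT n3 = NOT L = H
n6 = NOT r = NOT H = L
n7 = n6 XOR n5 = L XOR H = H
n8 = n7 XNOR q = H XNOR H = H
n9 = n2 XNOR n8 = L XNOR H = L
n11 = n8 AND n9 = H AND L = L
n12 = n11 XNOR n7 = L XNOR H = L
n13 = n9 OR n12 = L OR L = L
n14 = n2 XOR r = L XOR H = H

n13 = L; n14 = H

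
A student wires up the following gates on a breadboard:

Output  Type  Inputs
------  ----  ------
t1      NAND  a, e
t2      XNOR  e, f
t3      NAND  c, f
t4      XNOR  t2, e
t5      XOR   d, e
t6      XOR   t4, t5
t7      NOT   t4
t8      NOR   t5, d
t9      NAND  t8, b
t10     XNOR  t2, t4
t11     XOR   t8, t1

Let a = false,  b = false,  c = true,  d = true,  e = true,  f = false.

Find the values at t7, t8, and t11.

t1 = a NAND e = false NAND true = true
t2 = e XNOR f = true XNOR false = false
t4 = t2 XNOR e = false XNOR true = false
t5 = d XOR e = true XOR true = false
t7 = NOT t4 = NOT false = true
t8 = t5 NOR d = false NOR true = false
t11 = t8 XOR t1 = false XOR true = true

t7 = true  t8 = false  t11 = true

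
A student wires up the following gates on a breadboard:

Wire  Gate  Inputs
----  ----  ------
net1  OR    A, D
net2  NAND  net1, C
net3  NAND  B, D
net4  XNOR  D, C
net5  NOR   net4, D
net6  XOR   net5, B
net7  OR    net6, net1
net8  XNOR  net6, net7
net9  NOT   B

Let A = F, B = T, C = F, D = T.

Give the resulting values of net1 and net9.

net1 = T  net9 = F

net1 = A OR D = F OR T = T
net9 = NOT B = NOT T = F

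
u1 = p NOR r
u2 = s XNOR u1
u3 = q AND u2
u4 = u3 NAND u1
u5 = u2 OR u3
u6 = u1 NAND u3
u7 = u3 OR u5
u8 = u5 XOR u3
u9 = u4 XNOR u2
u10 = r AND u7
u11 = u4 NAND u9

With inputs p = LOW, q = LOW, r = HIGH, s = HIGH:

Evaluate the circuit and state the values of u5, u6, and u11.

u5 = LOW  u6 = HIGH  u11 = HIGH

u1 = p NOR r = LOW NOR HIGH = LOW
u2 = s XNOR u1 = HIGH XNOR LOW = LOW
u3 = q AND u2 = LOW AND LOW = LOW
u4 = u3 NAND u1 = LOW NAND LOW = HIGH
u5 = u2 OR u3 = LOW OR LOW = LOW
u6 = u1 NAND u3 = LOW NAND LOW = HIGH
u9 = u4 XNOR u2 = HIGH XNOR LOW = LOW
u11 = u4 NAND u9 = HIGH NAND LOW = HIGH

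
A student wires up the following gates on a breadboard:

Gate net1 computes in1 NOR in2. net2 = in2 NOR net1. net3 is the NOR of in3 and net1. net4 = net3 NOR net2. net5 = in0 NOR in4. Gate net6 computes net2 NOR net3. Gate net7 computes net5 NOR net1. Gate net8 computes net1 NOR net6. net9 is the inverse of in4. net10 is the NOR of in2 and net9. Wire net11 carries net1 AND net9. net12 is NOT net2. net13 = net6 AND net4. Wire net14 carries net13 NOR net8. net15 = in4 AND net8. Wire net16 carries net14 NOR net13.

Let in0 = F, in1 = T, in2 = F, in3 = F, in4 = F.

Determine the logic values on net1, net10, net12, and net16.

net1 = in1 NOR in2 = T NOR F = F
net2 = in2 NOR net1 = F NOR F = T
net3 = in3 NOR net1 = F NOR F = T
net4 = net3 NOR net2 = T NOR T = F
net6 = net2 NOR net3 = T NOR T = F
net8 = net1 NOR net6 = F NOR F = T
net9 = NOT in4 = NOT F = T
net10 = in2 NOR net9 = F NOR T = F
net12 = NOT net2 = NOT T = F
net13 = net6 AND net4 = F AND F = F
net14 = net13 NOR net8 = F NOR T = F
net16 = net14 NOR net13 = F NOR F = T

net1 = F, net10 = F, net12 = F, net16 = T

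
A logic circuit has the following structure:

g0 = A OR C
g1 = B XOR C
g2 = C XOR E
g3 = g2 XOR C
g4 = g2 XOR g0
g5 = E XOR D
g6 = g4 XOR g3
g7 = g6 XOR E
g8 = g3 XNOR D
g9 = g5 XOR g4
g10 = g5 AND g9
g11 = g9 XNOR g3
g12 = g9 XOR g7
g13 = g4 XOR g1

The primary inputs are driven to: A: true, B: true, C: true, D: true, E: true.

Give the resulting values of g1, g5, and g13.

g1 = false; g5 = false; g13 = true

g0 = A OR C = true OR true = true
g1 = B XOR C = true XOR true = false
g2 = C XOR E = true XOR true = false
g4 = g2 XOR g0 = false XOR true = true
g5 = E XOR D = true XOR true = false
g13 = g4 XOR g1 = true XOR false = true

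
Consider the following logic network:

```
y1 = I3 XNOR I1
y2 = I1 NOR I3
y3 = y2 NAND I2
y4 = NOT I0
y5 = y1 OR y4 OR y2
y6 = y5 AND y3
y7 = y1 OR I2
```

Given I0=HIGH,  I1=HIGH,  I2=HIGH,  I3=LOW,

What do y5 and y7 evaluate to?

y1 = I3 XNOR I1 = LOW XNOR HIGH = LOW
y2 = I1 NOR I3 = HIGH NOR LOW = LOW
y4 = NOT I0 = NOT HIGH = LOW
y5 = y1 OR y4 OR y2 = LOW OR LOW OR LOW = LOW
y7 = y1 OR I2 = LOW OR HIGH = HIGH

y5 = LOW, y7 = HIGH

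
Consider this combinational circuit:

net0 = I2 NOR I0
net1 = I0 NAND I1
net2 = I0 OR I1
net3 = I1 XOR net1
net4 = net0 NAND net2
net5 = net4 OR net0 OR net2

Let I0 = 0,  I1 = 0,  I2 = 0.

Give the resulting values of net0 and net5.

net0 = 1; net5 = 1

net0 = I2 NOR I0 = 0 NOR 0 = 1
net2 = I0 OR I1 = 0 OR 0 = 0
net4 = net0 NAND net2 = 1 NAND 0 = 1
net5 = net4 OR net0 OR net2 = 1 OR 1 OR 0 = 1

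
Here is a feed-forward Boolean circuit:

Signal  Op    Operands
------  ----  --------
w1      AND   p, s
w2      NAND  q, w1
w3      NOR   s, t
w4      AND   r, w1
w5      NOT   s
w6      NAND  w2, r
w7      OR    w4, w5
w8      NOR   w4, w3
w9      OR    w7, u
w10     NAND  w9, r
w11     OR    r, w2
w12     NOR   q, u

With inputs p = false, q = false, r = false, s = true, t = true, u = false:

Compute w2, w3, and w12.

w2 = true, w3 = false, w12 = true

w1 = p AND s = false AND true = false
w2 = q NAND w1 = false NAND false = true
w3 = s NOR t = true NOR true = false
w12 = q NOR u = false NOR false = true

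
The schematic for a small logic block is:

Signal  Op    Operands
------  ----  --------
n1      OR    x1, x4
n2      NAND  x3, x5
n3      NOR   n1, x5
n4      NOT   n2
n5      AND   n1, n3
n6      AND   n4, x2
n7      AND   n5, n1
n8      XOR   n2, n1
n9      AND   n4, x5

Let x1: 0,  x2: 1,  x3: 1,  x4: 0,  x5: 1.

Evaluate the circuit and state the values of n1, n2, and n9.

n1 = x1 OR x4 = 0 OR 0 = 0
n2 = x3 NAND x5 = 1 NAND 1 = 0
n4 = NOT n2 = NOT 0 = 1
n9 = n4 AND x5 = 1 AND 1 = 1

n1 = 0; n2 = 0; n9 = 1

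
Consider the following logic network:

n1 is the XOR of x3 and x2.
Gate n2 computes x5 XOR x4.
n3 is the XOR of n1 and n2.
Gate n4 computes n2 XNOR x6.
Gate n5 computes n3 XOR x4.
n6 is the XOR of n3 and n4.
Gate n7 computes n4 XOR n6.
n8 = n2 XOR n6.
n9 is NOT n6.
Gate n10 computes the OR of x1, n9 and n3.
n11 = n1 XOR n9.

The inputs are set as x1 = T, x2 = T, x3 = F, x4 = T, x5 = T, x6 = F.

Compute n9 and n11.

n1 = x3 XOR x2 = F XOR T = T
n2 = x5 XOR x4 = T XOR T = F
n3 = n1 XOR n2 = T XOR F = T
n4 = n2 XNOR x6 = F XNOR F = T
n6 = n3 XOR n4 = T XOR T = F
n9 = NOT n6 = NOT F = T
n11 = n1 XOR n9 = T XOR T = F

n9 = T, n11 = F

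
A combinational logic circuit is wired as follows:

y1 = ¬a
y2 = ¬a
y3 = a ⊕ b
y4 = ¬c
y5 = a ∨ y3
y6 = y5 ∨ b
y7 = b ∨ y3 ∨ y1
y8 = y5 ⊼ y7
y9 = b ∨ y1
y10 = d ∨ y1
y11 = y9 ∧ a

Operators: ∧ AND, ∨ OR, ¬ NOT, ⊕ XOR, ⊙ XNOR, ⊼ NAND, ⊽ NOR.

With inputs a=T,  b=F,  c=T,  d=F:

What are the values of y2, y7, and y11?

y2 = F  y7 = T  y11 = F

y1 = NOT a = NOT T = F
y2 = NOT a = NOT T = F
y3 = a XOR b = T XOR F = T
y7 = b OR y3 OR y1 = F OR T OR F = T
y9 = b OR y1 = F OR F = F
y11 = y9 AND a = F AND T = F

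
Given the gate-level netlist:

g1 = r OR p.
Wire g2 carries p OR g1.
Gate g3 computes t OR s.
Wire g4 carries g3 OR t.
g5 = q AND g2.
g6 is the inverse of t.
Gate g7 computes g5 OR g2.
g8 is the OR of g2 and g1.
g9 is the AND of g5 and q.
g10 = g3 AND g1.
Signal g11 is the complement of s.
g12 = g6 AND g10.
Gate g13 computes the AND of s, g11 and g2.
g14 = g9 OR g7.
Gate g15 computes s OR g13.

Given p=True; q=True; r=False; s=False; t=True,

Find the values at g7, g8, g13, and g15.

g7 = True  g8 = True  g13 = False  g15 = False

g1 = r OR p = False OR True = True
g2 = p OR g1 = True OR True = True
g5 = q AND g2 = True AND True = True
g7 = g5 OR g2 = True OR True = True
g8 = g2 OR g1 = True OR True = True
g11 = NOT s = NOT False = True
g13 = s AND g11 AND g2 = False AND True AND True = False
g15 = s OR g13 = False OR False = False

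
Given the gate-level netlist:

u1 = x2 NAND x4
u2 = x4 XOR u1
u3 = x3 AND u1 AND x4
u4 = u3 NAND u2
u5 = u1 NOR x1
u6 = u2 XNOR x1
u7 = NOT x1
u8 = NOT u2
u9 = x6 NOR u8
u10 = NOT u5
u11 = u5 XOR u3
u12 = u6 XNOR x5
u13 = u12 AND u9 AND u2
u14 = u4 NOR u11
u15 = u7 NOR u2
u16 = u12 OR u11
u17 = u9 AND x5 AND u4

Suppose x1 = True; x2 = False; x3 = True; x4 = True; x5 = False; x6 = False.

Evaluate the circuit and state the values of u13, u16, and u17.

u13 = False  u16 = True  u17 = False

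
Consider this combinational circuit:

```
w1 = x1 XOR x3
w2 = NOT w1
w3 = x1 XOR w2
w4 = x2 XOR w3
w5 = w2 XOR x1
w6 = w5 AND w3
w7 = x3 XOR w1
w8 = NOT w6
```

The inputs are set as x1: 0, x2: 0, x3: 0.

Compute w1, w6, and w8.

w1 = x1 XOR x3 = 0 XOR 0 = 0
w2 = NOT w1 = NOT 0 = 1
w3 = x1 XOR w2 = 0 XOR 1 = 1
w5 = w2 XOR x1 = 1 XOR 0 = 1
w6 = w5 AND w3 = 1 AND 1 = 1
w8 = NOT w6 = NOT 1 = 0

w1 = 0, w6 = 1, w8 = 0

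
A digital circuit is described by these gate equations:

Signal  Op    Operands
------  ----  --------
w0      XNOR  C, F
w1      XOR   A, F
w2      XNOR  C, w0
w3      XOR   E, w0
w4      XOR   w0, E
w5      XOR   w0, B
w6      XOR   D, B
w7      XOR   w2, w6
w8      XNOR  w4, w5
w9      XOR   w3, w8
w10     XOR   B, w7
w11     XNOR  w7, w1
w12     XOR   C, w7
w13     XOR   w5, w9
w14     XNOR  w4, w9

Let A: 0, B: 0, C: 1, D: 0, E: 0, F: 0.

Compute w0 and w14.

w0 = C XNOR F = 1 XNOR 0 = 0
w3 = E XOR w0 = 0 XOR 0 = 0
w4 = w0 XOR E = 0 XOR 0 = 0
w5 = w0 XOR B = 0 XOR 0 = 0
w8 = w4 XNOR w5 = 0 XNOR 0 = 1
w9 = w3 XOR w8 = 0 XOR 1 = 1
w14 = w4 XNOR w9 = 0 XNOR 1 = 0

w0 = 0, w14 = 0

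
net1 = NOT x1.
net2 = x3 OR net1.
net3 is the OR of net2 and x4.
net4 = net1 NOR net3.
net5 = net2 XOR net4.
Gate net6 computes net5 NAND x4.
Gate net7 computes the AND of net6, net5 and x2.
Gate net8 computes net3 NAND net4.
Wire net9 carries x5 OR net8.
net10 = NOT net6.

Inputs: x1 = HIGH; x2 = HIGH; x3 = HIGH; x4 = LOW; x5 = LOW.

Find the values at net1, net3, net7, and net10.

net1 = LOW; net3 = HIGH; net7 = HIGH; net10 = LOW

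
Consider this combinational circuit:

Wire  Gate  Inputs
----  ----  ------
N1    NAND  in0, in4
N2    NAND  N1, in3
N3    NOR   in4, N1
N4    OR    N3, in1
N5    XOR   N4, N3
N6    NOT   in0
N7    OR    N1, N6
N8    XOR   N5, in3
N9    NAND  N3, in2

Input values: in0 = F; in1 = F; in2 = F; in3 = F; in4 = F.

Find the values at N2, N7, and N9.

N2 = T, N7 = T, N9 = T

N1 = in0 NAND in4 = F NAND F = T
N2 = N1 NAND in3 = T NAND F = T
N3 = in4 NOR N1 = F NOR T = F
N6 = NOT in0 = NOT F = T
N7 = N1 OR N6 = T OR T = T
N9 = N3 NAND in2 = F NAND F = T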